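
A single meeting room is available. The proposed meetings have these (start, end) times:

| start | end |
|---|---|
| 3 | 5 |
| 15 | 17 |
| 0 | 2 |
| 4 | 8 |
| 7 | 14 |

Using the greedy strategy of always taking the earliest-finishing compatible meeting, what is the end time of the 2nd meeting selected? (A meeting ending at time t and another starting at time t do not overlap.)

Greedy by earliest finish: after sorting by end time, pick each interval compatible with the last pick.
By end time: (0,2), (3,5), (4,8), (7,14), (15,17).
Pick (0,2); next start ≥ 2 → (3,5); next start ≥ 5 → (7,14); next start ≥ 14 → (15,17).
Selected: (0,2) (3,5) (7,14) (15,17)

5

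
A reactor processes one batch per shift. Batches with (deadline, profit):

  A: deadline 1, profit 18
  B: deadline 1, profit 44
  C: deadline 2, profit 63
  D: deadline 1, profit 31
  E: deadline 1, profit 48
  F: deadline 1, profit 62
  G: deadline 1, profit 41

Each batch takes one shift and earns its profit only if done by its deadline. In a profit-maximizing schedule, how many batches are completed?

2

Sort by profit descending; place each in the latest free slot ≤ its deadline.
Profit order: C=63 F=62 E=48 B=44 G=41 D=31 A=18
Assign: C→slot 2, F→slot 1, E skipped, B skipped, G skipped, D skipped, A skipped.
Slots: [1:F] [2:C]
2 of 7 scheduled.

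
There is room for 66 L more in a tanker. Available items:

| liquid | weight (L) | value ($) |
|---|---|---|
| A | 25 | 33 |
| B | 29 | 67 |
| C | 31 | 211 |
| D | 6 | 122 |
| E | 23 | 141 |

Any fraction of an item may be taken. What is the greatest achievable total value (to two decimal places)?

Ratios (sorted): D 20.33, C 6.81, E 6.13, B 2.31, A 1.32
take D (6 @ 122); take C (31 @ 211); take E (23 @ 141); take 6/29 of B → 13.86. Capacity used 66/66.
Total value = 487.86

487.86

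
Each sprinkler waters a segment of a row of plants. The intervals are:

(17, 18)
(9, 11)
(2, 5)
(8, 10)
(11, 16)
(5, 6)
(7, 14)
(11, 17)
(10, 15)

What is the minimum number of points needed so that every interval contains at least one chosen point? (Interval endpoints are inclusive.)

4

Sort by right endpoint; whenever an interval is uncovered, place a point at its right end.
Sorted: [2,5] [5,6] [8,10] [9,11] [7,14] [10,15] [11,16] [11,17] [17,18]
{[2,5],[5,6]} hit by 5; {[8,10],[9,11],[7,14],[10,15]} hit by 10; {[11,16],[11,17]} hit by 16; {[17,18]} hit by 18.
Points: 5, 10, 16, 18 (4 total).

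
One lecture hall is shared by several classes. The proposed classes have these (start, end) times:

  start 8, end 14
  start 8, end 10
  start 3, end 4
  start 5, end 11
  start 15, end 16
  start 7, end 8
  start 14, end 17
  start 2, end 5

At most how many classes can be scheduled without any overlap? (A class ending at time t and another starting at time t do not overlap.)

Greedy by earliest finish: after sorting by end time, pick each interval compatible with the last pick.
Sorted by end: (3,4)  (2,5)  (7,8)  (8,10)  (5,11)  (8,14)  (15,16)  (14,17)
take (3,4); take (7,8); take (8,10); skip (5,11); skip (8,14); take (15,16).
Selected 4 classes.

4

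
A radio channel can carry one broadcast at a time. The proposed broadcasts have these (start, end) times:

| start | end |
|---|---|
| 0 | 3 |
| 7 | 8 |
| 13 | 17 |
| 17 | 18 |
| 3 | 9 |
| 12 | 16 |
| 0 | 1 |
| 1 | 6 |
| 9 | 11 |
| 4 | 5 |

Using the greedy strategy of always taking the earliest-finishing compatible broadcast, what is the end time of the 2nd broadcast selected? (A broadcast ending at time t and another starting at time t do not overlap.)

Order by finish time; keep every interval that doesn't clash with the previous kept one.
Sorted by end: (0,1)  (0,3)  (4,5)  (1,6)  (7,8)  (3,9)  (9,11)  (12,16)  (13,17)  (17,18)
take (0,1); skip (0,3); take (4,5); skip (1,6); take (7,8); take (9,11); take (12,16); take (17,18).
Selected: (0,1) (4,5) (7,8) (9,11) (12,16) (17,18)

5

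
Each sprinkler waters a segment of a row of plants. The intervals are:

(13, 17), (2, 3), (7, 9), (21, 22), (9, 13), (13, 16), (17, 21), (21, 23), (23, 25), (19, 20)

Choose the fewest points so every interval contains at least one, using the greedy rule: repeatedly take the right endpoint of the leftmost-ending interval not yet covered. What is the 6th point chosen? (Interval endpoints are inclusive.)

Sorted: [2,3] [7,9] [9,13] [13,16] [13,17] [19,20] [17,21] [21,22] [21,23] [23,25]
{[2,3]} hit by 3; {[7,9],[9,13]} hit by 9; {[13,16],[13,17]} hit by 16; {[19,20],[17,21]} hit by 20; {[21,22],[21,23]} hit by 22; {[23,25]} hit by 25.
Points: 3, 9, 16, 20, 22, 25 (6 total).

25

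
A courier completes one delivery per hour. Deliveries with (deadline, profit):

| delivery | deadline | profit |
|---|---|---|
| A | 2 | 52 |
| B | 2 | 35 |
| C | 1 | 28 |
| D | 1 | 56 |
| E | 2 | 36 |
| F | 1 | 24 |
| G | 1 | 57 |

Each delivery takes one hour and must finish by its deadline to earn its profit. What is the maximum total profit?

Sort by profit descending; place each in the latest free slot ≤ its deadline.
Profit order: G=57 D=56 A=52 E=36 B=35 C=28 F=24
Assign: G→slot 1, D skipped, A→slot 2, E skipped, B skipped, C skipped, F skipped.
Slots: [1:G] [2:A]
Profit = 57 + 52 = 109

109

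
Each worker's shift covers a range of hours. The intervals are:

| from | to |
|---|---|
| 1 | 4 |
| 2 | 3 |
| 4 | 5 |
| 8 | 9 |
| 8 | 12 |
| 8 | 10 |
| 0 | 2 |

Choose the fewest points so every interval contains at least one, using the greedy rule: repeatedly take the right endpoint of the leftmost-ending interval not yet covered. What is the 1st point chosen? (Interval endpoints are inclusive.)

2

Process intervals by earliest right end; each time one isn't hit yet, stab at its right endpoint.
By right end: [0,2]  [2,3]  [1,4]  [4,5]  [8,9]  [8,10]  [8,12]
[0,2] uncovered → point at 2; [4,5] uncovered → point at 5; [8,9] uncovered → point at 9.
Points: 2, 5, 9 (3 total).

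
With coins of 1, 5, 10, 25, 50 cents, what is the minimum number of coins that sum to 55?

2

Use the largest denomination that fits, subtract, and repeat.
55 = 1×50 + 1×5
Total coins = 1 + 1 = 2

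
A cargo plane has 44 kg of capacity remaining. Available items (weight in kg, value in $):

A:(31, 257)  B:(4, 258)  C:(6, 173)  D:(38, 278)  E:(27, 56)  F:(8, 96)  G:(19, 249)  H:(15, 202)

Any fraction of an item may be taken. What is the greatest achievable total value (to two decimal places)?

Order: B (258/4=64.50) > C (173/6=28.83) > H (202/15=13.47) > G (249/19=13.11) > F (96/8=12.00) > A (257/31=8.29) > D (278/38=7.32) > E (56/27=2.07)
Fill: take B (4 @ 258) → take C (6 @ 173) → take H (15 @ 202) → take G (19 @ 249); 44/44 used.
Total value = 882.00

882.00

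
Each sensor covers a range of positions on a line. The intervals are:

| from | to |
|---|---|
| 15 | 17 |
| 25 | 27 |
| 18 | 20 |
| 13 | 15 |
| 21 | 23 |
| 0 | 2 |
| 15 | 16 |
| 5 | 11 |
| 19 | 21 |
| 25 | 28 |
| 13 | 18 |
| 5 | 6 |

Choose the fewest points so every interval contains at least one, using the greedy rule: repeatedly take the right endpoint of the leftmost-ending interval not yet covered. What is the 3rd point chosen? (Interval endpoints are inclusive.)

15

Sorted: [0,2] [5,6] [5,11] [13,15] [15,16] [15,17] [13,18] [18,20] [19,21] [21,23] [25,27] [25,28]
{[0,2]} hit by 2; {[5,6],[5,11]} hit by 6; {[13,15],[15,16],[15,17],[13,18]} hit by 15; {[18,20],[19,21]} hit by 20; {[21,23]} hit by 23; {[25,27],[25,28]} hit by 27.
Points: 2, 6, 15, 20, 23, 27 (6 total).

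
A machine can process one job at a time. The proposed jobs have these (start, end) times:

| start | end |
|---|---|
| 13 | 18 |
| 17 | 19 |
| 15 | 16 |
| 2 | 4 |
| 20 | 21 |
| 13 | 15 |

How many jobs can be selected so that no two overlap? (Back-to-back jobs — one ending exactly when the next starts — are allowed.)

5

By end time: (2,4), (13,15), (15,16), (13,18), (17,19), (20,21).
Pick (2,4); next start ≥ 4 → (13,15); next start ≥ 15 → (15,16); next start ≥ 16 → (17,19); next start ≥ 19 → (20,21).
Selected 5 jobs.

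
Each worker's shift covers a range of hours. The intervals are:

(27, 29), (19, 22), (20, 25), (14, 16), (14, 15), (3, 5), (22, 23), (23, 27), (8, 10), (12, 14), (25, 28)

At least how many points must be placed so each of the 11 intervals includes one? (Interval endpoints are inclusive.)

Sorted: [3,5] [8,10] [12,14] [14,15] [14,16] [19,22] [22,23] [20,25] [23,27] [25,28] [27,29]
{[3,5]} hit by 5; {[8,10]} hit by 10; {[12,14],[14,15],[14,16]} hit by 14; {[19,22],[22,23],[20,25]} hit by 22; {[23,27],[25,28],[27,29]} hit by 27.
Points: 5, 10, 14, 22, 27 (5 total).

5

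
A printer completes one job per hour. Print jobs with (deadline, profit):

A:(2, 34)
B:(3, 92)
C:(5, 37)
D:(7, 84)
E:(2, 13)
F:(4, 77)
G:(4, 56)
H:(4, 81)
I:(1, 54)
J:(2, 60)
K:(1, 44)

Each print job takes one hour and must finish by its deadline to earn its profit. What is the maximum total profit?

431

Take jobs in profit order; each goes to the latest open slot no later than its deadline.
By profit: B(d3,92), D(d7,84), H(d4,81), F(d4,77), J(d2,60), G(d4,56), I(d1,54), K(d1,44), C(d5,37), A(d2,34), E(d2,13)
B→slot 3; D→slot 7; H→slot 4; F→slot 2; J→slot 1; G skipped; I skipped; K skipped; C→slot 5; A skipped; E skipped.
Profit = 60 + 77 + 92 + 81 + 37 + 84 = 431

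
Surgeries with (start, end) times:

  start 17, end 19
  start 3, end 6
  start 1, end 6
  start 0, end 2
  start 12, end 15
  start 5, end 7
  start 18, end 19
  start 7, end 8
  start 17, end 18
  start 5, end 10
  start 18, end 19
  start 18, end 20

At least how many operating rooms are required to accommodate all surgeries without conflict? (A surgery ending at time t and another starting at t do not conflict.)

4

The answer is the maximum number of intervals overlapping at any instant.
Events (time:±→running): 0:+→1 1:+→2 2:-→1 3:+→2 5:+→3 5:+→4 … peak 4.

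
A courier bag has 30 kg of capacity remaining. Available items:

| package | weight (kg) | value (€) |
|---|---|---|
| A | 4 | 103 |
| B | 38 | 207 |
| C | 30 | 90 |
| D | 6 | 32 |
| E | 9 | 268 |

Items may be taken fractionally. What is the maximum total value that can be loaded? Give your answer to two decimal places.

Order: E (268/9=29.78) > A (103/4=25.75) > B (207/38=5.45) > D (32/6=5.33) > C (90/30=3.00)
Fill: take E (9 @ 268) → take A (4 @ 103) → take 17/38 of B → 92.61; 30/30 used.
Total value = 463.61

463.61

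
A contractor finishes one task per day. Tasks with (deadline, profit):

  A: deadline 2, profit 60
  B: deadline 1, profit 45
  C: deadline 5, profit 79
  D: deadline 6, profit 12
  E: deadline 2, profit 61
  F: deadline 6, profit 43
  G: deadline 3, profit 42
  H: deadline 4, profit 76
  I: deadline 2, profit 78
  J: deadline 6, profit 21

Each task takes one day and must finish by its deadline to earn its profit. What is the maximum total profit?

Take jobs in profit order; each goes to the latest open slot no later than its deadline.
By profit: C(d5,79), I(d2,78), H(d4,76), E(d2,61), A(d2,60), B(d1,45), F(d6,43), G(d3,42), J(d6,21), D(d6,12)
C→slot 5; I→slot 2; H→slot 4; E→slot 1; A skipped; B skipped; F→slot 6; G→slot 3; J skipped; D skipped.
Profit = 61 + 78 + 42 + 76 + 79 + 43 = 379

379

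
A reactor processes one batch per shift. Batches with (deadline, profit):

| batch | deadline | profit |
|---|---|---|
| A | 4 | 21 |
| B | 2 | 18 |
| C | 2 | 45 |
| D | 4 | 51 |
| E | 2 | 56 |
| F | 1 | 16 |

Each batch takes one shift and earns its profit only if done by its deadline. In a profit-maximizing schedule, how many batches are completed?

4

Take jobs in profit order; each goes to the latest open slot no later than its deadline.
By profit: E(d2,56), D(d4,51), C(d2,45), A(d4,21), B(d2,18), F(d1,16)
E→slot 2; D→slot 4; C→slot 1; A→slot 3; B skipped; F skipped.
4 of 6 scheduled.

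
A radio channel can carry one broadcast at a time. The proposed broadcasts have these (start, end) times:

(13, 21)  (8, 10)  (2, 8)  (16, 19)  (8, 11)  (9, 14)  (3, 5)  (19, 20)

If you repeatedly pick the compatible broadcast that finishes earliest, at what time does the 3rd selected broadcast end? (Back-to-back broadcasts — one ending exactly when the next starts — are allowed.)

Sorted by end: (3,5)  (2,8)  (8,10)  (8,11)  (9,14)  (16,19)  (19,20)  (13,21)
take (3,5); take (8,10); skip (9,14); take (16,19); take (19,20).
Selected: (3,5) (8,10) (16,19) (19,20)

19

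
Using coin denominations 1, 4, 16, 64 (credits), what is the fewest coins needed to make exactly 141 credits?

6

Greedy: take as many of the largest coin as possible, then repeat with the remainder.
141 − 2×64→13 − 3×4→1 − 1×1→0
Total coins = 2 + 3 + 1 = 6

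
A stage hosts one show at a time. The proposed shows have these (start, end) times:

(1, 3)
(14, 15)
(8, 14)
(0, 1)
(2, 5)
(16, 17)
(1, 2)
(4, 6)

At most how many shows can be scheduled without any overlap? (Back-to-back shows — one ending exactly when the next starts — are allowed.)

6

Sort by end time and greedily take each interval whose start is ≥ the last chosen end.
Sorted by end: (0,1)  (1,2)  (1,3)  (2,5)  (4,6)  (8,14)  (14,15)  (16,17)
take (0,1); take (1,2); take (2,5); take (8,14); take (14,15); take (16,17).
Selected 6 shows.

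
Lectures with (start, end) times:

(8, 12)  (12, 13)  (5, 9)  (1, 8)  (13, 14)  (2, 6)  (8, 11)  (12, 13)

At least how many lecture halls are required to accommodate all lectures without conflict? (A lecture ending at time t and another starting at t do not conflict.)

3

starts: [1, 2, 5, 8, 8, 12, 12, 13]
ends:   [6, 8, 9, 11, 12, 13, 13, 14]
s1→1 s2→2 s5→3  — peak 3.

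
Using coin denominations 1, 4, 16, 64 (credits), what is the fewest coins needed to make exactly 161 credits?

5

Greedy: take as many of the largest coin as possible, then repeat with the remainder.
161 − 2×64→33 − 2×16→1 − 1×1→0
Total coins = 2 + 2 + 1 = 5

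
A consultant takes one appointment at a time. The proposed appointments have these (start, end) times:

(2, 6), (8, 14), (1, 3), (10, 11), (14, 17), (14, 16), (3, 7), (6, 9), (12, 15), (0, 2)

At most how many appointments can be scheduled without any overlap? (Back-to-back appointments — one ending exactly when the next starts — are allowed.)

5

By end time: (0,2), (1,3), (2,6), (3,7), (6,9), (10,11), (8,14), (12,15), (14,16), (14,17).
Pick (0,2); next start ≥ 2 → (2,6); next start ≥ 6 → (6,9); next start ≥ 9 → (10,11); next start ≥ 11 → (12,15).
Selected 5 appointments.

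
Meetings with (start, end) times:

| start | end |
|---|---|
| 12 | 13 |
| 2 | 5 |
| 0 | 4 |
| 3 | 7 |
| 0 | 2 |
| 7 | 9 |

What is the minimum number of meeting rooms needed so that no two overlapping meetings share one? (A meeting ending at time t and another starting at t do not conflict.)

3

Events (time:±→running): 0:+→1 0:+→2 2:-→1 2:+→2 3:+→3 … peak 3.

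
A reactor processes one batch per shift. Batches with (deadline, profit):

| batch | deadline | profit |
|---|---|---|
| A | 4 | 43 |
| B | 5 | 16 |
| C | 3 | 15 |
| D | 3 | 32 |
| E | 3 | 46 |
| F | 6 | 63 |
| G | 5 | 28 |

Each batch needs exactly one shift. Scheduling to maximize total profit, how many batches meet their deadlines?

6

Profit order: F=63 E=46 A=43 D=32 G=28 B=16 C=15
Assign: F→slot 6, E→slot 3, A→slot 4, D→slot 2, G→slot 5, B→slot 1, C skipped.
Slots: [1:B] [2:D] [3:E] [4:A] [5:G] [6:F]
6 of 7 scheduled.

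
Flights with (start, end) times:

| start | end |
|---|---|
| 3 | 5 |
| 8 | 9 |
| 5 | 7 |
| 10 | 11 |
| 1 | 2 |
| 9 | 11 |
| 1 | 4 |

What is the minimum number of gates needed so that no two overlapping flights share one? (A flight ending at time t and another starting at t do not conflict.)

Events (time:±→running): 1:+→1 1:+→2 … peak 2.

2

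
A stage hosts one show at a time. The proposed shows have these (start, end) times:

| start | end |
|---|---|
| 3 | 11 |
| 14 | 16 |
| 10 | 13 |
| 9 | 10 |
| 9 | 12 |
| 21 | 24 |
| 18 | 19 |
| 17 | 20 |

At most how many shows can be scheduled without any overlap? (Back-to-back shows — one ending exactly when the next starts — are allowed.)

Sort by end time and greedily take each interval whose start is ≥ the last chosen end.
By end time: (9,10), (3,11), (9,12), (10,13), (14,16), (18,19), (17,20), (21,24).
Pick (9,10); next start ≥ 10 → (10,13); next start ≥ 13 → (14,16); next start ≥ 16 → (18,19); next start ≥ 19 → (21,24).
Selected 5 shows.

5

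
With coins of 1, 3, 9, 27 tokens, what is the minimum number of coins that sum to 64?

4

64 − 2×27→10 − 1×9→1 − 1×1→0
Total coins = 2 + 1 + 1 = 4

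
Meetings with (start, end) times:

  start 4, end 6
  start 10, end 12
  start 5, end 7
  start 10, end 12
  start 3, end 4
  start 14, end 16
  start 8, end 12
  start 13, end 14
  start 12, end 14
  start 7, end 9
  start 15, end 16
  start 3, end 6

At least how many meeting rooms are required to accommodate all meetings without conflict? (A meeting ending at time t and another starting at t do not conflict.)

3

The answer is the maximum number of intervals overlapping at any instant.
starts: [3, 3, 4, 5, 7, 8, 10, 10, 12, 13, 14, 15]
ends:   [4, 6, 6, 7, 9, 12, 12, 12, 14, 14, 16, 16]
s3→1 s3→2 e4→1 s4→2 s5→3  — peak 3.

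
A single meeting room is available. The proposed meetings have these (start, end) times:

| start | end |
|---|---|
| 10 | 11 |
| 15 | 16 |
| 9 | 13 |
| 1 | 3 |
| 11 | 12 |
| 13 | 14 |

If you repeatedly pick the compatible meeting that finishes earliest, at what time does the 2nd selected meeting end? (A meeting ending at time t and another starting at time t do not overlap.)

Sort by end time and greedily take each interval whose start is ≥ the last chosen end.
Sorted by end: (1,3)  (10,11)  (11,12)  (9,13)  (13,14)  (15,16)
take (1,3); take (10,11); take (11,12); skip (9,13); take (13,14); take (15,16).
Selected: (1,3) (10,11) (11,12) (13,14) (15,16)

11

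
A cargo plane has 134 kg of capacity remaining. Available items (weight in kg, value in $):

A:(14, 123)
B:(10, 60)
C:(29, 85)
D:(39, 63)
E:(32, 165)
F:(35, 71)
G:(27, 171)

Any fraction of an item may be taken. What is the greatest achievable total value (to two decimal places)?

648.63

Sort by value per unit weight and fill in that order.
Ratios (sorted): A 8.79, G 6.33, B 6.00, E 5.16, C 2.93, F 2.03, D 1.62
take A (14 @ 123); take G (27 @ 171); take B (10 @ 60); take E (32 @ 165); take C (29 @ 85); take 22/35 of F → 44.63. Capacity used 134/134.
Total value = 648.63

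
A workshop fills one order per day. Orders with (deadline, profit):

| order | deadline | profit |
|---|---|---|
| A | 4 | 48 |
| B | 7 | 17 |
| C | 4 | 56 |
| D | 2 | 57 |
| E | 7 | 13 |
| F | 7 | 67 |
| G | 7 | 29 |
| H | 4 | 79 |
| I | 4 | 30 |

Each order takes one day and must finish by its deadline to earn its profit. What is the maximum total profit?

353

Take jobs in profit order; each goes to the latest open slot no later than its deadline.
Profit order: H=79 F=67 D=57 C=56 A=48 I=30 G=29 B=17 E=13
Assign: H→slot 4, F→slot 7, D→slot 2, C→slot 3, A→slot 1, I skipped, G→slot 6, B→slot 5, E skipped.
Slots: [1:A] [2:D] [3:C] [4:H] [5:B] [6:G] [7:F]
Profit = 48 + 57 + 56 + 79 + 17 + 29 + 67 = 353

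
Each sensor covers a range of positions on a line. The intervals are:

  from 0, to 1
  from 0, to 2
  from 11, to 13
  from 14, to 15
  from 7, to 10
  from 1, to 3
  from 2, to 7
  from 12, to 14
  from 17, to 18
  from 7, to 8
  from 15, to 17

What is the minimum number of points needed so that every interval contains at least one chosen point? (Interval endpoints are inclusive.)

Process intervals by earliest right end; each time one isn't hit yet, stab at its right endpoint.
Sorted: [0,1] [0,2] [1,3] [2,7] [7,8] [7,10] [11,13] [12,14] [14,15] [15,17] [17,18]
{[0,1],[0,2],[1,3]} hit by 1; {[2,7],[7,8],[7,10]} hit by 7; {[11,13],[12,14]} hit by 13; {[14,15],[15,17]} hit by 15; {[17,18]} hit by 18.
Points: 1, 7, 13, 15, 18 (5 total).

5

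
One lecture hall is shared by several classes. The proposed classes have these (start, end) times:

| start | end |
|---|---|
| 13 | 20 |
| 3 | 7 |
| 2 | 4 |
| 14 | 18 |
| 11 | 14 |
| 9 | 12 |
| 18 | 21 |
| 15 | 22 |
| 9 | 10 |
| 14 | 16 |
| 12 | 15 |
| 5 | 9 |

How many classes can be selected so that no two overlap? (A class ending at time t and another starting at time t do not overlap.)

6

By end time: (2,4), (3,7), (5,9), (9,10), (9,12), (11,14), (12,15), (14,16), (14,18), (13,20), (18,21), (15,22).
Pick (2,4); next start ≥ 4 → (5,9); next start ≥ 9 → (9,10); next start ≥ 10 → (11,14); next start ≥ 14 → (14,16); next start ≥ 16 → (18,21).
Selected 6 classes.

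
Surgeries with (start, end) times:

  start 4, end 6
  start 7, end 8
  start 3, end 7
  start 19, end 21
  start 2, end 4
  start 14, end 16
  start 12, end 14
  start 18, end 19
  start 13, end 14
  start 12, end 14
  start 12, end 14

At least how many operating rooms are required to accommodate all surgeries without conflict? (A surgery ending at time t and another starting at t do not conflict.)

4

The answer is the maximum number of intervals overlapping at any instant.
Events (time:±→running): 2:+→1 3:+→2 4:-→1 4:+→2 6:-→1 7:-→0 7:+→1 8:-→0 12:+→1 12:+→2 12:+→3 13:+→4 … peak 4.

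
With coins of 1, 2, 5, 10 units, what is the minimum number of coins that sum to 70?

70 − 7×10→0
Total coins = 7 = 7

7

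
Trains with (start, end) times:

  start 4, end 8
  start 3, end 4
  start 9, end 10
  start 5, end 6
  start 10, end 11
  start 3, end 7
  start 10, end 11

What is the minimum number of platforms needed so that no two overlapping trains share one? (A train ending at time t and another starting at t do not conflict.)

Events (time:±→running): 3:+→1 3:+→2 4:-→1 4:+→2 5:+→3 … peak 3.

3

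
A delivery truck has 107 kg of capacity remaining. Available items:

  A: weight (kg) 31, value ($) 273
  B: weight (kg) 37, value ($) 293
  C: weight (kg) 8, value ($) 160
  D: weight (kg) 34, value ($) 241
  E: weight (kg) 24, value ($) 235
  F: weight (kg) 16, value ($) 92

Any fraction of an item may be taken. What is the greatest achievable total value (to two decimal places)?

Order: C (160/8=20.00) > E (235/24=9.79) > A (273/31=8.81) > B (293/37=7.92) > D (241/34=7.09) > F (92/16=5.75)
Fill: take C (8 @ 160) → take E (24 @ 235) → take A (31 @ 273) → take B (37 @ 293) → take 7/34 of D → 49.62; 107/107 used.
Total value = 1010.62

1010.62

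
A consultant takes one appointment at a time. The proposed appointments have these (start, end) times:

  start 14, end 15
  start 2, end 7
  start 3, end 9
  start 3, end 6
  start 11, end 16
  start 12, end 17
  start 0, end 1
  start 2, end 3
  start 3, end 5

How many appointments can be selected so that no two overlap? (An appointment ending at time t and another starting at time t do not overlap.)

4

Greedy by earliest finish: after sorting by end time, pick each interval compatible with the last pick.
Sorted by end: (0,1)  (2,3)  (3,5)  (3,6)  (2,7)  (3,9)  (14,15)  (11,16)  (12,17)
take (0,1); take (2,3); take (3,5); skip (2,7); skip (3,9); take (14,15); skip (12,17).
Selected 4 appointments.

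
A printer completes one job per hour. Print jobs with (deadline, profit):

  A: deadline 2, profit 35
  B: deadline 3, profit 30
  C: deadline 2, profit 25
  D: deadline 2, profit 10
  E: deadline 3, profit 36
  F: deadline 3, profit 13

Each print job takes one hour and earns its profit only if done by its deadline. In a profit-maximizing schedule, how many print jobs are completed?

By profit: E(d3,36), A(d2,35), B(d3,30), C(d2,25), F(d3,13), D(d2,10)
E→slot 3; A→slot 2; B→slot 1; C skipped; F skipped; D skipped.
3 of 6 scheduled.

3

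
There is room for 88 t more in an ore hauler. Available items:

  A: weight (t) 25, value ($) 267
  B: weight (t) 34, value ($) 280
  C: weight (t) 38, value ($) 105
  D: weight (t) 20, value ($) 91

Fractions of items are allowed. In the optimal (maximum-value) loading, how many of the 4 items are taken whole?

3

Greedy by value/weight ratio, highest first.
Order: A (267/25=10.68) > B (280/34=8.24) > D (91/20=4.55) > C (105/38=2.76)
Fill: take A (25 @ 267) → take B (34 @ 280) → take D (20 @ 91) → take 9/38 of C → 24.87; 88/88 used.
3 item(s) taken whole; one partial (take 9/38 of C).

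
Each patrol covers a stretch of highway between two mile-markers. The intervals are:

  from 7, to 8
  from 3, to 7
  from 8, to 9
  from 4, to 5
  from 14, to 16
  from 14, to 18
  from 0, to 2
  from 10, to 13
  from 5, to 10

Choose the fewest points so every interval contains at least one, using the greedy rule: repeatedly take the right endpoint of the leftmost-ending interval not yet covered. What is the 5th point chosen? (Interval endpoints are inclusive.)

16

By right end: [0,2]  [4,5]  [3,7]  [7,8]  [8,9]  [5,10]  [10,13]  [14,16]  [14,18]
[0,2] uncovered → point at 2; [4,5] uncovered → point at 5; [7,8] uncovered → point at 8; [10,13] uncovered → point at 13; [14,16] uncovered → point at 16.
Points: 2, 5, 8, 13, 16 (5 total).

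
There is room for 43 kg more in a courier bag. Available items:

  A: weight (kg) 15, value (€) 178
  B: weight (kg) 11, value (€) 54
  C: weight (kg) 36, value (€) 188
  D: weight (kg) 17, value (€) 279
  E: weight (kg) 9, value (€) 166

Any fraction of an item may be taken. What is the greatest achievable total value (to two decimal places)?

633.44

Sort by value per unit weight and fill in that order.
Order: E (166/9=18.44) > D (279/17=16.41) > A (178/15=11.87) > C (188/36=5.22) > B (54/11=4.91)
Fill: take E (9 @ 166) → take D (17 @ 279) → take A (15 @ 178) → take 2/36 of C → 10.44; 43/43 used.
Total value = 633.44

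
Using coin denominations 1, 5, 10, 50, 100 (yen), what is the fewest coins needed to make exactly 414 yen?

9

Greedy: take as many of the largest coin as possible, then repeat with the remainder.
414 = 4×100 + 1×10 + 4×1
Total coins = 4 + 1 + 4 = 9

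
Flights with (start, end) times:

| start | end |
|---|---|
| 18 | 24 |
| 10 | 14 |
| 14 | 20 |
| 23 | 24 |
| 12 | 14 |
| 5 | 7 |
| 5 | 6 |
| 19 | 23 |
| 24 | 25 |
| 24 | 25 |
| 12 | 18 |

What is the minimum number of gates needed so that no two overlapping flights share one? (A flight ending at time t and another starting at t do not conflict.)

3

Events (time:±→running): 5:+→1 5:+→2 6:-→1 7:-→0 10:+→1 12:+→2 12:+→3 … peak 3.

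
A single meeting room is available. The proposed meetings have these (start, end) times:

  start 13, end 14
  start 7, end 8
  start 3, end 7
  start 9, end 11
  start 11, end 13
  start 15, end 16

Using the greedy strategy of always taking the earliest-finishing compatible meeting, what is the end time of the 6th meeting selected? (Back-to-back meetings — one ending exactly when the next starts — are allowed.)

16

Sorted by end: (3,7)  (7,8)  (9,11)  (11,13)  (13,14)  (15,16)
take (3,7); take (7,8); take (9,11); take (11,13); take (13,14); take (15,16).
Selected: (3,7) (7,8) (9,11) (11,13) (13,14) (15,16)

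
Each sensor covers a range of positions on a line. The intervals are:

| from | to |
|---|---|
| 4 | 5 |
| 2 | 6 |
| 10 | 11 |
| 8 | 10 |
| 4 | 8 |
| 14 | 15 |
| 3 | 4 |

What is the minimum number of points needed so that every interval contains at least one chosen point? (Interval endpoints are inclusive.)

3

Process intervals by earliest right end; each time one isn't hit yet, stab at its right endpoint.
Sorted: [3,4] [4,5] [2,6] [4,8] [8,10] [10,11] [14,15]
{[3,4],[4,5],[2,6],[4,8]} hit by 4; {[8,10],[10,11]} hit by 10; {[14,15]} hit by 15.
Points: 4, 10, 15 (3 total).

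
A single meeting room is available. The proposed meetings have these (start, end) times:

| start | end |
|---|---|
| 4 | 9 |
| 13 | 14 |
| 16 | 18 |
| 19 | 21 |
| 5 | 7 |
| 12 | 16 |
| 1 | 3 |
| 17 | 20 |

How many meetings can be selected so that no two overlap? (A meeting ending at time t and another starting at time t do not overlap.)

Order by finish time; keep every interval that doesn't clash with the previous kept one.
By end time: (1,3), (5,7), (4,9), (13,14), (12,16), (16,18), (17,20), (19,21).
Pick (1,3); next start ≥ 3 → (5,7); next start ≥ 7 → (13,14); next start ≥ 14 → (16,18); next start ≥ 18 → (19,21).
Selected 5 meetings.

5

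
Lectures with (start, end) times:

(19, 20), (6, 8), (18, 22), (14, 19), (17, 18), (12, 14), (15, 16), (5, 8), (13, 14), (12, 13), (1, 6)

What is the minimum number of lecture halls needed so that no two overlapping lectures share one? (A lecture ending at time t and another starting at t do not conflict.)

Count concurrent intervals with a sweep; the peak is the room count.
starts: [1, 5, 6, 12, 12, 13, 14, 15, 17, 18, 19]
ends:   [6, 8, 8, 13, 14, 14, 16, 18, 19, 20, 22]
s1→1 s5→2  — peak 2.

2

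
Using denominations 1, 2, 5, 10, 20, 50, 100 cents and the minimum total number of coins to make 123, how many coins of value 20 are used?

123 − 1×100→23 − 1×20→3 − 1×2→1 − 1×1→0
Count of 20: 1

1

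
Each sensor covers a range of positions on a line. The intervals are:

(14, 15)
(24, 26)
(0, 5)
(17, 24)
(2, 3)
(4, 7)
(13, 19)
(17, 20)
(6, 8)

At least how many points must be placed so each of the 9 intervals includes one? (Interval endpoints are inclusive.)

Sorted: [2,3] [0,5] [4,7] [6,8] [14,15] [13,19] [17,20] [17,24] [24,26]
{[2,3],[0,5]} hit by 3; {[4,7],[6,8]} hit by 7; {[14,15],[13,19]} hit by 15; {[17,20],[17,24]} hit by 20; {[24,26]} hit by 26.
Points: 3, 7, 15, 20, 26 (5 total).

5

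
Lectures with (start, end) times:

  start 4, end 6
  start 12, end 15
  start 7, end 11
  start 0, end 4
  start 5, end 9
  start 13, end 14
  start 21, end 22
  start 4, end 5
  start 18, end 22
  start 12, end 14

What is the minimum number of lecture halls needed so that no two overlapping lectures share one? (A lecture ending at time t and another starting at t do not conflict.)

Count concurrent intervals with a sweep; the peak is the room count.
Events (time:±→running): 0:+→1 4:-→0 4:+→1 4:+→2 5:-→1 5:+→2 6:-→1 7:+→2 9:-→1 11:-→0 12:+→1 12:+→2 13:+→3 … peak 3.

3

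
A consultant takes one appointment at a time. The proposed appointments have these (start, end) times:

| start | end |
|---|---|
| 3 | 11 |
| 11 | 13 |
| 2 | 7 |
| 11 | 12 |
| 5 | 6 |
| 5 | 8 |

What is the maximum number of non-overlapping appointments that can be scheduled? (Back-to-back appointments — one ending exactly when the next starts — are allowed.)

2

Sorted by end: (5,6)  (2,7)  (5,8)  (3,11)  (11,12)  (11,13)
take (5,6); skip (2,7); skip (3,11); take (11,12).
Selected 2 appointments.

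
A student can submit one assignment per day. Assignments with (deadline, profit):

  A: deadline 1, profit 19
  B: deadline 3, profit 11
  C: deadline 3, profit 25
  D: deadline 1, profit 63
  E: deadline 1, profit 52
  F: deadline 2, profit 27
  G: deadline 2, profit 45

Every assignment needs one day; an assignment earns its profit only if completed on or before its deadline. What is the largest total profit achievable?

133

Sort by profit descending; place each in the latest free slot ≤ its deadline.
Profit order: D=63 E=52 G=45 F=27 C=25 A=19 B=11
Assign: D→slot 1, E skipped, G→slot 2, F skipped, C→slot 3, A skipped, B skipped.
Slots: [1:D] [2:G] [3:C]
Profit = 63 + 45 + 25 = 133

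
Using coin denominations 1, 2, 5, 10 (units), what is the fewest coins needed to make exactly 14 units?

14 = 1×10 + 2×2
Total coins = 1 + 2 = 3

3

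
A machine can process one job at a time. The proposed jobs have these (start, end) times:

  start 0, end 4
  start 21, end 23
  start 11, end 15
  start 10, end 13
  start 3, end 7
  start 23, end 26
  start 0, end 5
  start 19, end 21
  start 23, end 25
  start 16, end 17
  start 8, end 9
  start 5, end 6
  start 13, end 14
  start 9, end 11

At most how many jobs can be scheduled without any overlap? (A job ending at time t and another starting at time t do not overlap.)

9

Sorted by end: (0,4)  (0,5)  (5,6)  (3,7)  (8,9)  (9,11)  (10,13)  (13,14)  (11,15)  (16,17)  (19,21)  (21,23)  (23,25)  (23,26)
take (0,4); skip (0,5); take (5,6); skip (3,7); take (8,9); take (9,11); take (13,14); take (16,17); take (19,21); take (21,23); take (23,25).
Selected 9 jobs.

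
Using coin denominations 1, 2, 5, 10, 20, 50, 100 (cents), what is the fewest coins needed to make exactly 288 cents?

8

Greedy: take as many of the largest coin as possible, then repeat with the remainder.
288 = 2×100 + 1×50 + 1×20 + 1×10 + 1×5 + 1×2 + 1×1
Total coins = 2 + 1 + 1 + 1 + 1 + 1 + 1 = 8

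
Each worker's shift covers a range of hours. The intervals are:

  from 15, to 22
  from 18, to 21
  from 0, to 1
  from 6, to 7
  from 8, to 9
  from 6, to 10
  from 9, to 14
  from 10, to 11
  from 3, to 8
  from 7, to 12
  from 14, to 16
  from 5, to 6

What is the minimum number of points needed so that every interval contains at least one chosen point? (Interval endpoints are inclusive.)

6

Process intervals by earliest right end; each time one isn't hit yet, stab at its right endpoint.
By right end: [0,1]  [5,6]  [6,7]  [3,8]  [8,9]  [6,10]  [10,11]  [7,12]  [9,14]  [14,16]  [18,21]  [15,22]
[0,1] uncovered → point at 1; [5,6] uncovered → point at 6; [8,9] uncovered → point at 9; [10,11] uncovered → point at 11; [14,16] uncovered → point at 16; [18,21] uncovered → point at 21.
Points: 1, 6, 9, 11, 16, 21 (6 total).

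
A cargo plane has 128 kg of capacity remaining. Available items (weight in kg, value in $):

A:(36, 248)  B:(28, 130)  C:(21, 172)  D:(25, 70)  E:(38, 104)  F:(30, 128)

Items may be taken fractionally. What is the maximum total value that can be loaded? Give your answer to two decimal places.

Ratios (sorted): C 8.19, A 6.89, B 4.64, F 4.27, D 2.80, E 2.74
take C (21 @ 172); take A (36 @ 248); take B (28 @ 130); take F (30 @ 128); take 13/25 of D → 36.40. Capacity used 128/128.
Total value = 714.40

714.40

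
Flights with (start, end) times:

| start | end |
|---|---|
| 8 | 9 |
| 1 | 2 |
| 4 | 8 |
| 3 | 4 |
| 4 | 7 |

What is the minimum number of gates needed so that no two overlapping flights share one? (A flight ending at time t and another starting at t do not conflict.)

2

starts: [1, 3, 4, 4, 8]
ends:   [2, 4, 7, 8, 9]
s1→1 e2→0 s3→1 e4→0 s4→1 s4→2  — peak 2.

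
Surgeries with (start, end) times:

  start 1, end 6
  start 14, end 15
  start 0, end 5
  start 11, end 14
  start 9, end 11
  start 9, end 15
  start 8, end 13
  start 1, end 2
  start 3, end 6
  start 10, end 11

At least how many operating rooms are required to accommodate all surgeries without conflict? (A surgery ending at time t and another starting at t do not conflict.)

4

Events (time:±→running): 0:+→1 1:+→2 1:+→3 2:-→2 3:+→3 5:-→2 6:-→1 6:-→0 8:+→1 9:+→2 9:+→3 10:+→4 … peak 4.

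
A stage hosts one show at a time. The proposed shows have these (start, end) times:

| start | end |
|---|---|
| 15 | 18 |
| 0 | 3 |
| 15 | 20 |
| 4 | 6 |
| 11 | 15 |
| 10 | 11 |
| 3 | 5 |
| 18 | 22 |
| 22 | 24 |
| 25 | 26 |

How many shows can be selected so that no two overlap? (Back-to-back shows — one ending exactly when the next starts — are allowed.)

Sorted by end: (0,3)  (3,5)  (4,6)  (10,11)  (11,15)  (15,18)  (15,20)  (18,22)  (22,24)  (25,26)
take (0,3); take (3,5); skip (4,6); take (10,11); take (11,15); take (15,18); take (18,22); take (22,24); take (25,26).
Selected 8 shows.

8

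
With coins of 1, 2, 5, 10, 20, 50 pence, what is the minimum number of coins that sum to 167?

Use the largest denomination that fits, subtract, and repeat.
167 − 3×50→17 − 1×10→7 − 1×5→2 − 1×2→0
Total coins = 3 + 1 + 1 + 1 = 6

6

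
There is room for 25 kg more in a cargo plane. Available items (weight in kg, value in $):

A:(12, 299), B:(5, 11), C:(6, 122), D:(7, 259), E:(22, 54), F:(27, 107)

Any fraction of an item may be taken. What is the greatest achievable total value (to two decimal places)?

Ratios (sorted): D 37.00, A 24.92, C 20.33, F 3.96, E 2.45, B 2.20
take D (7 @ 259); take A (12 @ 299); take C (6 @ 122). Capacity used 25/25.
Total value = 680.00

680.00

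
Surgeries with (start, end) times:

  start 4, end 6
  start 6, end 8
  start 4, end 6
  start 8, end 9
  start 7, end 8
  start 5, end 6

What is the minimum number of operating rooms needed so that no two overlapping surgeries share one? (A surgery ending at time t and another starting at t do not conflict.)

Count concurrent intervals with a sweep; the peak is the room count.
Events (time:±→running): 4:+→1 4:+→2 5:+→3 … peak 3.

3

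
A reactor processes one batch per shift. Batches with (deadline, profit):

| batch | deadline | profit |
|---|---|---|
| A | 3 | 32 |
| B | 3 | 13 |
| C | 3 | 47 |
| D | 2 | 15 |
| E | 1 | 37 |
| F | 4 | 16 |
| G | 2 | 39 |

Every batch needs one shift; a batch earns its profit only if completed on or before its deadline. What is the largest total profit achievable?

139

Take jobs in profit order; each goes to the latest open slot no later than its deadline.
Profit order: C=47 G=39 E=37 A=32 F=16 D=15 B=13
Assign: C→slot 3, G→slot 2, E→slot 1, A skipped, F→slot 4, D skipped, B skipped.
Slots: [1:E] [2:G] [3:C] [4:F]
Profit = 37 + 39 + 47 + 16 = 139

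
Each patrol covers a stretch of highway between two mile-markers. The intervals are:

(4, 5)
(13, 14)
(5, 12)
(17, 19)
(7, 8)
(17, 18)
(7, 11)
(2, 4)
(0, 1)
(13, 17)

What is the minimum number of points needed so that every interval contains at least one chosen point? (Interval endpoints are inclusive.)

Sorted: [0,1] [2,4] [4,5] [7,8] [7,11] [5,12] [13,14] [13,17] [17,18] [17,19]
{[0,1]} hit by 1; {[2,4],[4,5]} hit by 4; {[7,8],[7,11],[5,12]} hit by 8; {[13,14],[13,17]} hit by 14; {[17,18],[17,19]} hit by 18.
Points: 1, 4, 8, 14, 18 (5 total).

5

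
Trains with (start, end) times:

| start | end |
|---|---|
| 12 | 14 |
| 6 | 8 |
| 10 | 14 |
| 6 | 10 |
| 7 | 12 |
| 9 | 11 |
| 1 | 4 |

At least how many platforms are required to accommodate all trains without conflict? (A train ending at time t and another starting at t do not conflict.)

Events (time:±→running): 1:+→1 4:-→0 6:+→1 6:+→2 7:+→3 … peak 3.

3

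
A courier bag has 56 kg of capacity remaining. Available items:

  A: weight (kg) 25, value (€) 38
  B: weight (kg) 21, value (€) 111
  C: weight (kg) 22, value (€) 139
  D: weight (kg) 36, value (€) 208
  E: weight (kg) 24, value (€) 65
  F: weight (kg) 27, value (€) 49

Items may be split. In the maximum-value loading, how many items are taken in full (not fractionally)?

1

Greedy by value/weight ratio, highest first.
Order: C (139/22=6.32) > D (208/36=5.78) > B (111/21=5.29) > E (65/24=2.71) > F (49/27=1.81) > A (38/25=1.52)
Fill: take C (22 @ 139) → take 34/36 of D → 196.44; 56/56 used.
1 item(s) taken whole; one partial (take 34/36 of D).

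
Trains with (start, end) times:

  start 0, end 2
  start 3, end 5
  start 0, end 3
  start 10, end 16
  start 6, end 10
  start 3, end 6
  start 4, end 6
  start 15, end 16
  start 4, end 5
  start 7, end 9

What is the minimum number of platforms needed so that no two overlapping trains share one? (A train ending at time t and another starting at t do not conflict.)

starts: [0, 0, 3, 3, 4, 4, 6, 7, 10, 15]
ends:   [2, 3, 5, 5, 6, 6, 9, 10, 16, 16]
s0→1 s0→2 e2→1 e3→0 s3→1 s3→2 s4→3 s4→4  — peak 4.

4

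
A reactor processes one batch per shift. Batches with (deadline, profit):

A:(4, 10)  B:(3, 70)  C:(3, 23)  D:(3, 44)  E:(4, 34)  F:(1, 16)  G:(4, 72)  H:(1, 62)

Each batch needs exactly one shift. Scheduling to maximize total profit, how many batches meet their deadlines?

Profit order: G=72 B=70 H=62 D=44 E=34 C=23 F=16 A=10
Assign: G→slot 4, B→slot 3, H→slot 1, D→slot 2, E skipped, C skipped, F skipped, A skipped.
Slots: [1:H] [2:D] [3:B] [4:G]
4 of 8 scheduled.

4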